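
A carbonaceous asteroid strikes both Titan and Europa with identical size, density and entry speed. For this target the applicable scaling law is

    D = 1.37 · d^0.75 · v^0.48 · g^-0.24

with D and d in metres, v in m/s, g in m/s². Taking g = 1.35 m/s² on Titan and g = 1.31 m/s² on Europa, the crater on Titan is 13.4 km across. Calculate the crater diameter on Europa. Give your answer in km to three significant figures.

D ≈ 13.5 km

All impactor-dependent factors cancel in the ratio, leaving D_Europa/D_Titan = (g_Europa/g_Titan)^-0.24.
(1.31/1.35)^-0.24 = 0.9704^-0.24 = 1.007
D_Europa = 1.007 × 13.4 km = 13.5 km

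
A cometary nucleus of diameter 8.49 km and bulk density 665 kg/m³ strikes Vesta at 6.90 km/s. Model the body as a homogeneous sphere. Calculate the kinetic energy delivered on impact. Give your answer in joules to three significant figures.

d = 8490 m; v = 6900 m/s.
Mass m = (π/6) ρ d³ = (π/6) × 665 × (8490)³ = 2.131 × 10^14 kg
E = ½ m v² = 0.5 × 2.131 × 10^14 × (6900)² = 5.073 × 10^21 J

E ≈ 5.07 × 10^21 J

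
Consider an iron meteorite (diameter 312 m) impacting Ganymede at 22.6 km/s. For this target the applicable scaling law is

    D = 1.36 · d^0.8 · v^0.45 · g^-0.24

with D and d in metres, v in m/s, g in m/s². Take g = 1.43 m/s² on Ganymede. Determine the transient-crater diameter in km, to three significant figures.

In SI units: v = 22600 m/s.
d^0.8 = 312^0.8 = 98.93
v^0.45 = 22600^0.45 = 91.06
g^-0.24 = 1.43^-0.24 = 0.9177
D = 1.36 × 98.93 × 91.06 × 0.9177 = 11243 m
   = 11.24 km

D ≈ 11.2 km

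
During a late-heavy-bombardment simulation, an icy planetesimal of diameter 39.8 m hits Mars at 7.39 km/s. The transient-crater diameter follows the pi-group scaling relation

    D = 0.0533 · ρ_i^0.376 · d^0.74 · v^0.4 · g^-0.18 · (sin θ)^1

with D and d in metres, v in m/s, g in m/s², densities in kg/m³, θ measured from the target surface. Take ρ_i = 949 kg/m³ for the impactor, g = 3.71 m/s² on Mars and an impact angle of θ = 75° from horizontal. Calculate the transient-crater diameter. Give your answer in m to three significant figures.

In SI units: v = 7390 m/s.
ρ_i^0.376 = 949^0.376 = 13.17
d^0.74 = 39.8^0.74 = 15.27
v^0.4 = 7390^0.4 = 35.27
g^-0.18 = 3.71^-0.18 = 0.7898
(sin 75°)^1 = 0.9659^1 = 0.9659
D = 0.0533 × 13.17 × 15.27 × 35.27 × 0.7898 × 0.9659 = 288.4 m

D ≈ 288 m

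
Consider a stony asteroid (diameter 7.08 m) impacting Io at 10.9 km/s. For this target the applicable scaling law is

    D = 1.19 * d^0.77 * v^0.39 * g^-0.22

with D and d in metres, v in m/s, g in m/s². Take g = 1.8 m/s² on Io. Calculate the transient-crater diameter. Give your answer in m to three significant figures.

D ≈ 177 m

In SI units: v = 10900 m/s.
d^0.77 = 7.08^0.77 = 4.514
v^0.39 = 10900^0.39 = 37.55
g^-0.22 = 1.8^-0.22 = 0.8787
D = 1.19 × 4.514 × 37.55 × 0.8787 = 177.2 m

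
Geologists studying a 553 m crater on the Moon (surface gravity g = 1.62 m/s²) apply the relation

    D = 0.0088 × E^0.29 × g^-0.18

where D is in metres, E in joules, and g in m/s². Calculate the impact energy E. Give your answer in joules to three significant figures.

Rearranging: E = [D / (0.0088 · g^-0.18)]^(1/0.29).
g^-0.18 = 1.62^-0.18 = 0.9168
D / (0.0088 × 0.9168) = 553 / (8.068 × 10^-3) = 6.854 × 10^4
E = (6.854 × 10^4)^3.4483 = 4.740 × 10^16 J

E ≈ 4.74 × 10^16 J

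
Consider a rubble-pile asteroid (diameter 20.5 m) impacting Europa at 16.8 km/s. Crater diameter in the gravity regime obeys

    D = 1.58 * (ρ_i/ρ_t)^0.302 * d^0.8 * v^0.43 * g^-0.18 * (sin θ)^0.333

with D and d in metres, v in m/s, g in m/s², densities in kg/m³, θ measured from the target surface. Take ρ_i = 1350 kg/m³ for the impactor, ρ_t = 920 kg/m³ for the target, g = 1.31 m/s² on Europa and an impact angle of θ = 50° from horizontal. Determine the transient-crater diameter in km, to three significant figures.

D ≈ 1.14 km

In SI units: v = 16800 m/s.
(ρ_i/ρ_t)^0.302 = (1350/920)^0.302 = 1.123
d^0.8 = 20.5^0.8 = 11.20
v^0.43 = 16800^0.43 = 65.60
g^-0.18 = 1.31^-0.18 = 0.9526
(sin 50°)^0.333 = 0.7660^0.333 = 0.9151
D = 1.58 × 1.123 × 11.20 × 65.60 × 0.9526 × 0.9151 = 1136 m
   = 1.136 km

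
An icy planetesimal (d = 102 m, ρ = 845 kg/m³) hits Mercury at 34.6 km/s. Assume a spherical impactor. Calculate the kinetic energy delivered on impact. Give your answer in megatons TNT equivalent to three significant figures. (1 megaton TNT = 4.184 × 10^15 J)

E ≈ 67.2 Mt TNT

v = 34600 m/s.
Mass m = (π/6) ρ d³ = (π/6) × 845 × (102)³ = 4.695 × 10^8 kg
E = ½ m v² = 0.5 × 4.695 × 10^8 × (34600)² = 2.810 × 10^17 J
   = 2.810 × 10^17 / 4.184×10^15 = 67.16 Mt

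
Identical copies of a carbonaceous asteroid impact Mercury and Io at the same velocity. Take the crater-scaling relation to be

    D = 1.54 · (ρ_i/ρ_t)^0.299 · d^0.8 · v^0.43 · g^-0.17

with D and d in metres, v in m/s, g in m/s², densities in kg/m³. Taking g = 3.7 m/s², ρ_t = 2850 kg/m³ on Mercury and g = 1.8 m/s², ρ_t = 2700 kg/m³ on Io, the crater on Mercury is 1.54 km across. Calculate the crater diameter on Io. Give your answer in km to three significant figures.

The impactor-only factors (d, v, ρ_i) cancel in the ratio, leaving D_Io/D_Mercury = (g_Io/g_Mercury)^-0.17 · (ρ_t,Mercury/ρ_t,Io)^0.299.
(1.8/3.7)^-0.17 = 0.4865^-0.17 = 1.130
(2850/2700)^0.299 = 1.056^0.299 = 1.016
Ratio = 1.130 × 1.016 = 1.148
D_Io = 1.148 × 1.54 km = 1.77 km

D ≈ 1.77 km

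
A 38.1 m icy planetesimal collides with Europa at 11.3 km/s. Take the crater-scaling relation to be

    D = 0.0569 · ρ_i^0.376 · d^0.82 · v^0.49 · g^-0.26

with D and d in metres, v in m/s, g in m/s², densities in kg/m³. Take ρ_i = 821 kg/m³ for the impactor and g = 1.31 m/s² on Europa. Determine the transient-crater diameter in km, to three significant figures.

D ≈ 1.27 km

In SI units: v = 11300 m/s.
ρ_i^0.376 = 821^0.376 = 12.47
d^0.82 = 38.1^0.82 = 19.79
v^0.49 = 11300^0.49 = 96.83
g^-0.26 = 1.31^-0.26 = 0.9322
D = 0.0569 × 12.47 × 19.79 × 96.83 × 0.9322 = 1267 m
   = 1.267 km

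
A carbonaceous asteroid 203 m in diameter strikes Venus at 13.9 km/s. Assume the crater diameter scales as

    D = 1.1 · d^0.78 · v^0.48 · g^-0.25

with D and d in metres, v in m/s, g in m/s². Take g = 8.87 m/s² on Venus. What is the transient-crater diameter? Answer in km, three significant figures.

D ≈ 3.92 km

In SI units: v = 13900 m/s.
d^0.78 = 203^0.78 = 63.07
v^0.48 = 13900^0.48 = 97.42
g^-0.25 = 8.87^-0.25 = 0.5795
D = 1.1 × 63.07 × 97.42 × 0.5795 = 3917 m
   = 3.917 km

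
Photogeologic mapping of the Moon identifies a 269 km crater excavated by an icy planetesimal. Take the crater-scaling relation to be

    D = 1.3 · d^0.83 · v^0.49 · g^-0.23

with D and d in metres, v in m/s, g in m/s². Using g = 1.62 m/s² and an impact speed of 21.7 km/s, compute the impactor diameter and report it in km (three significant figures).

Rearranging for d: d = [D / (1.3 · 21700^0.49 · 1.62^-0.23)]^(1/0.83).
D = 269000 m.
21700^0.49 = 133.3
1.62^-0.23 = 0.8950
Denominator = 1.3 × 133.3 × 0.8950 = 155.1
D / 155.1 = 269000 / 155.1 = 1734
d = 1734^(1/0.83) = 1734^1.2048 = 7987 m

d ≈ 7.99 km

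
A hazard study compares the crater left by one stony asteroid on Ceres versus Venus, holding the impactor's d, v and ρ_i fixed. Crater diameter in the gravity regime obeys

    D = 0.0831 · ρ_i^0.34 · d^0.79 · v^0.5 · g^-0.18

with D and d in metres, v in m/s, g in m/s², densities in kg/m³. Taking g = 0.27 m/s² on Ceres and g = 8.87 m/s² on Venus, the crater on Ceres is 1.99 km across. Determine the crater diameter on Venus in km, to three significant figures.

All impactor-dependent factors cancel in the ratio, leaving D_Venus/D_Ceres = (g_Venus/g_Ceres)^-0.18.
(8.87/0.27)^-0.18 = 32.85^-0.18 = 0.5334
D_Venus = 0.5334 × 1.99 km = 1.06 km

D ≈ 1.06 km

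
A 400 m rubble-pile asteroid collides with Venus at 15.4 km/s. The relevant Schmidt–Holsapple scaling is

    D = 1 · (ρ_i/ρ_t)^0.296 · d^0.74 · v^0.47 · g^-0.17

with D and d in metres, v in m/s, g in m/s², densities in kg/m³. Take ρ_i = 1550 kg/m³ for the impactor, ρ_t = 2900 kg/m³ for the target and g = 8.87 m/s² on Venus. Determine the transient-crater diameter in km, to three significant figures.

In SI units: v = 15400 m/s.
(ρ_i/ρ_t)^0.296 = (1550/2900)^0.296 = 0.8307
d^0.74 = 400^0.74 = 84.24
v^0.47 = 15400^0.47 = 92.93
g^-0.17 = 8.87^-0.17 = 0.6900
D = 1 × 0.8307 × 84.24 × 92.93 × 0.6900 = 4487 m
   = 4.487 km

D ≈ 4.49 km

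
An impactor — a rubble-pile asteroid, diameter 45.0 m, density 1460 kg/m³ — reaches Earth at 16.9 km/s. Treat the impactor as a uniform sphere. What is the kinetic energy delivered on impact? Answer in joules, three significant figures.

v = 16900 m/s.
Mass m = (π/6) ρ d³ = (π/6) × 1460 × (45)³ = 6.966 × 10^7 kg
E = ½ m v² = 0.5 × 6.966 × 10^7 × (16900)² = 9.948 × 10^15 J

E ≈ 9.95 × 10^15 J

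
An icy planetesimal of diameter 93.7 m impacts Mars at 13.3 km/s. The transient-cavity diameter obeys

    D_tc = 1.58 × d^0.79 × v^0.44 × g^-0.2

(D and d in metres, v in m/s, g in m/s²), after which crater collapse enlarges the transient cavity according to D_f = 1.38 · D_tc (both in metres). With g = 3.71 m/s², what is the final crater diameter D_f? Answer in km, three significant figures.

v = 13300 m/s.
d^0.79 = 93.7^0.79 = 36.11
v^0.44 = 13300^0.44 = 65.24
g^-0.2 = 3.71^-0.2 = 0.7694
D_tc = 1.58 × 36.11 × 65.24 × 0.7694 = 2864 m
D_f = 1.38 × 2864 = 3952 m
     = 3.952 km

D_f ≈ 3.95 km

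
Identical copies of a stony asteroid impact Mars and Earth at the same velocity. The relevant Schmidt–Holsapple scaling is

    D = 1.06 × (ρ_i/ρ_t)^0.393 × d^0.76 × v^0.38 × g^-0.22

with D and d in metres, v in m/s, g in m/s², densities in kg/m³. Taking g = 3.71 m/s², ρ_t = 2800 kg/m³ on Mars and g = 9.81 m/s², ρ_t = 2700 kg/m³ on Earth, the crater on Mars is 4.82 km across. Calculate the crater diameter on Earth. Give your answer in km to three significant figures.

D ≈ 3.95 km

The impactor-only factors (d, v, ρ_i) cancel in the ratio, leaving D_Earth/D_Mars = (g_Earth/g_Mars)^-0.22 · (ρ_t,Mars/ρ_t,Earth)^0.393.
(9.81/3.71)^-0.22 = 2.644^-0.22 = 0.8074
(2800/2700)^0.393 = 1.037^0.393 = 1.014
Ratio = 0.8074 × 1.014 = 0.8187
D_Earth = 0.8187 × 4.82 km = 3.95 km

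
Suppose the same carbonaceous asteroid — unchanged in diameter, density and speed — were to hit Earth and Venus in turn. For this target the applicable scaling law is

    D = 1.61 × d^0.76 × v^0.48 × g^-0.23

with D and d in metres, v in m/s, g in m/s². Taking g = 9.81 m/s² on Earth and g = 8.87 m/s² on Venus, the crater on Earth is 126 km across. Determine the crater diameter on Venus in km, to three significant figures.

D ≈ 129 km

All impactor-dependent factors cancel in the ratio, leaving D_Venus/D_Earth = (g_Venus/g_Earth)^-0.23.
(8.87/9.81)^-0.23 = 0.9042^-0.23 = 1.023
D_Venus = 1.023 × 126 km = 129 km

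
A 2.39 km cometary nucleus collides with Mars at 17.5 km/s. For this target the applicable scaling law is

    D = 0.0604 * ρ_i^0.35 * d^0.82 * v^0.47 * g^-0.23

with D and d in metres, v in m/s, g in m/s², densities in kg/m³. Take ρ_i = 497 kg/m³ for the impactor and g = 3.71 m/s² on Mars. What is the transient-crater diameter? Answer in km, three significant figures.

In SI units: d = 2390 m, v = 17500 m/s.
ρ_i^0.35 = 497^0.35 = 8.785
d^0.82 = 2390^0.82 = 589.2
v^0.47 = 17500^0.47 = 98.68
g^-0.23 = 3.71^-0.23 = 0.7397
D = 0.0604 × 8.785 × 589.2 × 98.68 × 0.7397 = 22821 m
   = 22.82 km

D ≈ 22.8 km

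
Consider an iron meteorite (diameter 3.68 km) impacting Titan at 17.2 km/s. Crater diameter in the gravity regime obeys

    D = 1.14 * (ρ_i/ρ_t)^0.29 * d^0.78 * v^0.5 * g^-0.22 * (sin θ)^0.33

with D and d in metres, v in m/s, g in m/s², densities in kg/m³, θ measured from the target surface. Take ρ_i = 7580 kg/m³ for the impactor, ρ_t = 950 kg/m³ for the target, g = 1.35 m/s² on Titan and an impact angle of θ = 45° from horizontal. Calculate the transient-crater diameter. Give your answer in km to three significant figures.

D ≈ 138 km

In SI units: d = 3680 m, v = 17200 m/s.
(ρ_i/ρ_t)^0.29 = (7580/950)^0.29 = 1.826
d^0.78 = 3680^0.78 = 604.5
v^0.5 = 17200^0.5 = 131.1
g^-0.22 = 1.35^-0.22 = 0.9361
(sin 45°)^0.33 = 0.7071^0.33 = 0.8919
D = 1.14 × 1.826 × 604.5 × 131.1 × 0.9361 × 0.8919 = 1.377 × 10^5 m
   = 137.7 km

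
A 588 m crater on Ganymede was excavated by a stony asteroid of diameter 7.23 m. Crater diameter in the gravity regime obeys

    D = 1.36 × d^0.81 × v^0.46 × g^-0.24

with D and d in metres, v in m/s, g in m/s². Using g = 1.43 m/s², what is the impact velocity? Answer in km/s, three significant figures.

v ≈ 19.9 km/s

Rearranging for v: v = [D / (1.36 · 7.23^0.81 · 1.43^-0.24)]^(1/0.46).
7.23^0.81 = 4.965
1.43^-0.24 = 0.9177
Denominator = 1.36 × 4.965 × 0.9177 = 6.197
D / 6.197 = 588 / 6.197 = 94.88
v = 94.88^(1/0.46) = 94.88^2.1739 = 19869 m/s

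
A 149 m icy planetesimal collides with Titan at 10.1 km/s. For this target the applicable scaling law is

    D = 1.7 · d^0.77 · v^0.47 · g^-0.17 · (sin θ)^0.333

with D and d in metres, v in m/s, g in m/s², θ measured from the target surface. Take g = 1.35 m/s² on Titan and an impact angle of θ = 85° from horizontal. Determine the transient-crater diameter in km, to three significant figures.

In SI units: v = 10100 m/s.
d^0.77 = 149^0.77 = 47.14
v^0.47 = 10100^0.47 = 76.21
g^-0.17 = 1.35^-0.17 = 0.9503
(sin 85°)^0.333 = 0.9962^0.333 = 0.9987
D = 1.7 × 47.14 × 76.21 × 0.9503 × 0.9987 = 5796 m
   = 5.796 km

D ≈ 5.80 km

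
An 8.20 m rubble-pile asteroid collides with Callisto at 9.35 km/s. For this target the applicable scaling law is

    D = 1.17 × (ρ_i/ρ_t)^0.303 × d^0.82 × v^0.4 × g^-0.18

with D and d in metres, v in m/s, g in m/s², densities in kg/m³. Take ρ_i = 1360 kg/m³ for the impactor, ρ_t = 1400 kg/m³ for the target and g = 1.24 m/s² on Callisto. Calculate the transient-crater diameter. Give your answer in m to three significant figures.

D ≈ 243 m

In SI units: v = 9350 m/s.
(ρ_i/ρ_t)^0.303 = (1360/1400)^0.303 = 0.9913
d^0.82 = 8.2^0.82 = 5.615
v^0.4 = 9350^0.4 = 38.75
g^-0.18 = 1.24^-0.18 = 0.9620
D = 1.17 × 0.9913 × 5.615 × 38.75 × 0.9620 = 242.8 m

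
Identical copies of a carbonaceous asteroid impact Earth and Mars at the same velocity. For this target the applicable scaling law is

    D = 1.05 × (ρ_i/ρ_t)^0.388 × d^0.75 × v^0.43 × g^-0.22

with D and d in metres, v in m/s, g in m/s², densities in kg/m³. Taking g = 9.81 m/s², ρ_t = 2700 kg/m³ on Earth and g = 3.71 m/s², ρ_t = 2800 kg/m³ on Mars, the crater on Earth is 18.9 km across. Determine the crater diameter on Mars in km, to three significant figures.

D ≈ 23.1 km

The impactor-only factors (d, v, ρ_i) cancel in the ratio, leaving D_Mars/D_Earth = (g_Mars/g_Earth)^-0.22 · (ρ_t,Earth/ρ_t,Mars)^0.388.
(3.71/9.81)^-0.22 = 0.3782^-0.22 = 1.239
(2700/2800)^0.388 = 0.9643^0.388 = 0.9860
Ratio = 1.239 × 0.9860 = 1.222
D_Mars = 1.222 × 18.9 km = 23.1 km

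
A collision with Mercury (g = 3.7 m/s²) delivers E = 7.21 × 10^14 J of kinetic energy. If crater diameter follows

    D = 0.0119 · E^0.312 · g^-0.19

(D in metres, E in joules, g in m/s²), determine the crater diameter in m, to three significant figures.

D ≈ 401 m

E^0.312 = (7.21 × 10^14)^0.312 = 4.322 × 10^4
g^-0.19 = 3.7^-0.19 = 0.7799
D = 0.0119 × 4.322 × 10^4 × 0.7799 = 401.1 m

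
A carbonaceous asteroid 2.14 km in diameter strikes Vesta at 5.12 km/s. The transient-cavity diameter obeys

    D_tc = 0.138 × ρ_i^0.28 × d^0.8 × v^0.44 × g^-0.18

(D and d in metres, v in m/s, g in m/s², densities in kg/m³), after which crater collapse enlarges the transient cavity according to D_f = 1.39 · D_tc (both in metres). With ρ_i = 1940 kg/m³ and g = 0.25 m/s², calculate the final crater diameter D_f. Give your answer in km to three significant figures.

In SI: d = 2140 m, v = 5120 m/s.
ρ_i^0.28 = 1940^0.28 = 8.329
d^0.8 = 2140^0.8 = 461.7
v^0.44 = 5120^0.44 = 42.86
g^-0.18 = 0.25^-0.18 = 1.283
D_tc = 0.138 × 8.329 × 461.7 × 42.86 × 1.283 = 29180 m
D_f = 1.39 × 29180 = 40560 m
     = 40.56 km

D_f ≈ 40.6 km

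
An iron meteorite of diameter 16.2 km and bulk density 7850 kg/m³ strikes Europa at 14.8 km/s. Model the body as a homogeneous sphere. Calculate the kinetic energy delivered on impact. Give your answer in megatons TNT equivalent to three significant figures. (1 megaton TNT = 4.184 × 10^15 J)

d = 16200 m; v = 14800 m/s.
Mass m = (π/6) ρ d³ = (π/6) × 7850 × (16200)³ = 1.747 × 10^16 kg
E = ½ m v² = 0.5 × 1.747 × 10^16 × (14800)² = 1.913 × 10^24 J
   = 1.913 × 10^24 / 4.184×10^15 = 4.572 × 10^8 Mt

E ≈ 4.57 × 10^8 Mt TNT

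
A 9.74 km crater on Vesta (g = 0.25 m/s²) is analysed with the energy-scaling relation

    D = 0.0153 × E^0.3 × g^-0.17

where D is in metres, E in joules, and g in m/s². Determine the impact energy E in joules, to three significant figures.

E ≈ 1.01 × 10^19 J

Rearranging: E = [D / (0.0153 · g^-0.17)]^(1/0.3).
D = 9740 m.
g^-0.17 = 0.25^-0.17 = 1.266
D / (0.0153 × 1.266) = 9740 / (0.01937) = 5.028 × 10^5
E = (5.028 × 10^5)^3.3333 = 1.010 × 10^19 J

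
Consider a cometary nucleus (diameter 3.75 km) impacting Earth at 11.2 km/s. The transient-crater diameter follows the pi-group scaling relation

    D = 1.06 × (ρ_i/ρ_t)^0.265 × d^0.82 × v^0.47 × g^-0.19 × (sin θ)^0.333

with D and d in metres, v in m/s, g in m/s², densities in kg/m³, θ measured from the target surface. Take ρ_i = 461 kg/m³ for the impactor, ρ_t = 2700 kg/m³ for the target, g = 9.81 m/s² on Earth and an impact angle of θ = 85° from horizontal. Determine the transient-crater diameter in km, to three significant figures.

D ≈ 29.3 km

In SI units: d = 3750 m, v = 11200 m/s.
(ρ_i/ρ_t)^0.265 = (461/2700)^0.265 = 0.6260
d^0.82 = 3750^0.82 = 852.5
v^0.47 = 11200^0.47 = 80.01
g^-0.19 = 9.81^-0.19 = 0.6480
(sin 85°)^0.333 = 0.9962^0.333 = 0.9987
D = 1.06 × 0.6260 × 852.5 × 80.01 × 0.6480 × 0.9987 = 29291 m
   = 29.29 km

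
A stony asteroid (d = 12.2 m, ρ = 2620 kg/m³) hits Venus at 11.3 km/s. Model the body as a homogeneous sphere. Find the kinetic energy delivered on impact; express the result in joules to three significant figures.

v = 11300 m/s.
Mass m = (π/6) ρ d³ = (π/6) × 2620 × (12.2)³ = 2.491 × 10^6 kg
E = ½ m v² = 0.5 × 2.491 × 10^6 × (11300)² = 1.590 × 10^14 J

E ≈ 1.59 × 10^14 J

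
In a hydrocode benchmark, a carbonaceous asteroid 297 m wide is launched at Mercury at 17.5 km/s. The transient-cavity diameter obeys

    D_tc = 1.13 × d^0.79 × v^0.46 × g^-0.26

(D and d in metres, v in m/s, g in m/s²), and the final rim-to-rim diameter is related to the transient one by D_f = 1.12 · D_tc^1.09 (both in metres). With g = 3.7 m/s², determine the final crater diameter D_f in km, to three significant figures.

v = 17500 m/s.
d^0.79 = 297^0.79 = 89.84
v^0.46 = 17500^0.46 = 89.49
g^-0.26 = 3.7^-0.26 = 0.7117
D_tc = 1.13 × 89.84 × 89.49 × 0.7117 = 6466 m
D_f = 1.12 × (6466)^1.09 = 15952 m
     = 15.95 km

D_f ≈ 16.0 km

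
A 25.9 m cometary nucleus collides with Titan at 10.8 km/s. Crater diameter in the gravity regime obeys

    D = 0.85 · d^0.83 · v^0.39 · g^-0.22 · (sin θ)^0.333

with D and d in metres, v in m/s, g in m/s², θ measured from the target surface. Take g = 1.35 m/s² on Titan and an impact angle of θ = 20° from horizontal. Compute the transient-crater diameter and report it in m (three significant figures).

In SI units: v = 10800 m/s.
d^0.83 = 25.9^0.83 = 14.89
v^0.39 = 10800^0.39 = 37.41
g^-0.22 = 1.35^-0.22 = 0.9361
(sin 20°)^0.333 = 0.3420^0.333 = 0.6996
D = 0.85 × 14.89 × 37.41 × 0.9361 × 0.6996 = 310.1 m

D ≈ 310 m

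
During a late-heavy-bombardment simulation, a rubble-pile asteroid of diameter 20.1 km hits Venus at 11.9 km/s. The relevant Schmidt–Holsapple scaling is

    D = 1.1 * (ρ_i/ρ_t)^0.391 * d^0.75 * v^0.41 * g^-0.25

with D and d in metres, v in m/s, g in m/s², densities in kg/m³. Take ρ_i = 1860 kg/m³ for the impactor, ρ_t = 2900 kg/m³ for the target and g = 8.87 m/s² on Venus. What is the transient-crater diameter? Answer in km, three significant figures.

In SI units: d = 20100 m, v = 11900 m/s.
(ρ_i/ρ_t)^0.391 = (1860/2900)^0.391 = 0.8406
d^0.75 = 20100^0.75 = 1688
v^0.41 = 11900^0.41 = 46.88
g^-0.25 = 8.87^-0.25 = 0.5795
D = 1.1 × 0.8406 × 1688 × 46.88 × 0.5795 = 42403 m
   = 42.40 km

D ≈ 42.4 km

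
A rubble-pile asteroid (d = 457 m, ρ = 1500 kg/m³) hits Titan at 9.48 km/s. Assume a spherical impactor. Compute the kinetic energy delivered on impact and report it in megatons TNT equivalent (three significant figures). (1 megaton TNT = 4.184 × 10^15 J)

v = 9480 m/s.
Mass m = (π/6) ρ d³ = (π/6) × 1500 × (457)³ = 7.496 × 10^10 kg
E = ½ m v² = 0.5 × 7.496 × 10^10 × (9480)² = 3.368 × 10^18 J
   = 3.368 × 10^18 / 4.184×10^15 = 805.0 Mt

E ≈ 805 Mt TNT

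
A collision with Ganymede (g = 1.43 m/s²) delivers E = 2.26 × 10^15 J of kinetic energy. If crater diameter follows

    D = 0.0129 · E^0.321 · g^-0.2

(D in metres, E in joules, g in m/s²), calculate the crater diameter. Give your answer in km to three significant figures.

E^0.321 = (2.26 × 10^15)^0.321 = 8.485 × 10^4
g^-0.2 = 1.43^-0.2 = 0.9310
D = 0.0129 × 8.485 × 10^4 × 0.9310 = 1019 m
   = 1.019 km

D ≈ 1.02 km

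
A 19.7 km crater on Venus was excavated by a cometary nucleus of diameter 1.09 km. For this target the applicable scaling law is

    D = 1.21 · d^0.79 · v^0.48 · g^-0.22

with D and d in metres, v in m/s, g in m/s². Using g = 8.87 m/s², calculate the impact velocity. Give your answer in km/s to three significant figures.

v ≈ 16.2 km/s

Rearranging for v: v = [D / (1.21 · 1090^0.79 · 8.87^-0.22)]^(1/0.48).
D = 19700 m.
1090^0.79 = 250.9
8.87^-0.22 = 0.6187
Denominator = 1.21 × 250.9 × 0.6187 = 187.8
D / 187.8 = 19700 / 187.8 = 104.9
v = 104.9^(1/0.48) = 104.9^2.0833 = 16214 m/s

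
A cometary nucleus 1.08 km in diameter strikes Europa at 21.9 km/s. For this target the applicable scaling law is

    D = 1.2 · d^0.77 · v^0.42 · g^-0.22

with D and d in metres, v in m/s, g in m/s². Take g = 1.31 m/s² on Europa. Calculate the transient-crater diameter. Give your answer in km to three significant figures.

In SI units: d = 1080 m, v = 21900 m/s.
d^0.77 = 1080^0.77 = 216.6
v^0.42 = 21900^0.42 = 66.53
g^-0.22 = 1.31^-0.22 = 0.9423
D = 1.2 × 216.6 × 66.53 × 0.9423 = 16295 m
   = 16.29 km

D ≈ 16.3 km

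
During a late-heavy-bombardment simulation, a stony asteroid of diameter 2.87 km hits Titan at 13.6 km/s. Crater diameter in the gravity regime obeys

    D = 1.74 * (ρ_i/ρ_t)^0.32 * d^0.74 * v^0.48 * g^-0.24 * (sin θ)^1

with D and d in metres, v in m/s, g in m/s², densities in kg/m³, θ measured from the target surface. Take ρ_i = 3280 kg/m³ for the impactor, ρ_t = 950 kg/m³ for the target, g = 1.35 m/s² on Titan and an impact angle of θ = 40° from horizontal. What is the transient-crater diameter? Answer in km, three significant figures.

In SI units: d = 2870 m, v = 13600 m/s.
(ρ_i/ρ_t)^0.32 = (3280/950)^0.32 = 1.487
d^0.74 = 2870^0.74 = 362.1
v^0.48 = 13600^0.48 = 96.40
g^-0.24 = 1.35^-0.24 = 0.9305
(sin 40°)^1 = 0.6428^1 = 0.6428
D = 1.74 × 1.487 × 362.1 × 96.40 × 0.9305 × 0.6428 = 54020 m
   = 54.02 km

D ≈ 54.0 km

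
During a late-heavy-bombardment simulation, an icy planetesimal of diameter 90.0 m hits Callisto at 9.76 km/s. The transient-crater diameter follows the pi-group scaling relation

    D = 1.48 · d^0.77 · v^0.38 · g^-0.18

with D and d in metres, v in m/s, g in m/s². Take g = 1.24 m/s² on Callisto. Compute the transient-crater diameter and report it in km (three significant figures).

D ≈ 1.49 km

In SI units: v = 9760 m/s.
d^0.77 = 90^0.77 = 31.97
v^0.38 = 9760^0.38 = 32.81
g^-0.18 = 1.24^-0.18 = 0.9620
D = 1.48 × 31.97 × 32.81 × 0.9620 = 1493 m
   = 1.493 km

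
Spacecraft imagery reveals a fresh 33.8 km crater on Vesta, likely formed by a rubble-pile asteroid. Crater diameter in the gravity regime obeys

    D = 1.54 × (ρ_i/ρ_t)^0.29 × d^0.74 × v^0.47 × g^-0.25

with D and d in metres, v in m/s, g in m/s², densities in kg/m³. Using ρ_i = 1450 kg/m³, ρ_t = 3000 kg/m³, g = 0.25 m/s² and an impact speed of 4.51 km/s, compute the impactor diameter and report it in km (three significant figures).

Rearranging for d: d = [D / (1.54 · (1450/3000)^0.29 · 4510^0.47 · 0.25^-0.25)]^(1/0.74).
D = 33800 m.
(1450/3000)^0.29 = 0.8099
4510^0.47 = 52.18
0.25^-0.25 = 1.414
Denominator = 1.54 × 0.8099 × 52.18 × 1.414 = 92.02
D / 92.02 = 33800 / 92.02 = 367.3
d = 367.3^(1/0.74) = 367.3^1.3514 = 2927 m

d ≈ 2.93 km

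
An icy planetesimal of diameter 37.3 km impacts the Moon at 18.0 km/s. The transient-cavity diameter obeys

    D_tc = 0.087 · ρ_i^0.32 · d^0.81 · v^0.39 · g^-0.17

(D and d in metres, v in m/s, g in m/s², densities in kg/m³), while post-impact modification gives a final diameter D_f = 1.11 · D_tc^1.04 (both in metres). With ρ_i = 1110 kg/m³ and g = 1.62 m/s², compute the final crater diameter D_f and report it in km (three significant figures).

In SI: d = 37300 m, v = 18000 m/s.
ρ_i^0.32 = 1110^0.32 = 9.430
d^0.81 = 37300^0.81 = 5048
v^0.39 = 18000^0.39 = 45.66
g^-0.17 = 1.62^-0.17 = 0.9213
D_tc = 0.087 × 9.430 × 5048 × 45.66 × 0.9213 = 1.742 × 10^5 m
D_f = 1.11 × (1.742 × 10^5)^1.04 = 3.133 × 10^5 m
     = 313.3 km

D_f ≈ 313 km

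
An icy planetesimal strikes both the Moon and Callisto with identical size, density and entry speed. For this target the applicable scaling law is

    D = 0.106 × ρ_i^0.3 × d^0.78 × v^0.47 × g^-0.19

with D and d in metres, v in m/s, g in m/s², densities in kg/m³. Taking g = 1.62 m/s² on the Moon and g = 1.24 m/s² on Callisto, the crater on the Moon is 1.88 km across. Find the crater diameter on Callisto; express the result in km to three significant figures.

D ≈ 1.98 km

All impactor-dependent factors cancel in the ratio, leaving D_Callisto/D_Moon = (g_Callisto/g_Moon)^-0.19.
(1.24/1.62)^-0.19 = 0.7654^-0.19 = 1.052
D_Callisto = 1.052 × 1.88 km = 1.98 km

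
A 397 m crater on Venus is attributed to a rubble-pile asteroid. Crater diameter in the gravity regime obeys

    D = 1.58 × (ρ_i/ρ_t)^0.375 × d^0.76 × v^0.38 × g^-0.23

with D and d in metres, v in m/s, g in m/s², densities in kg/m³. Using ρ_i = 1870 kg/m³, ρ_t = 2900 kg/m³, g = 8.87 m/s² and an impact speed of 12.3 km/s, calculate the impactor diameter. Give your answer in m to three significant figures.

d ≈ 31.2 m

Rearranging for d: d = [D / (1.58 · (1870/2900)^0.375 · 12300^0.38 · 8.87^-0.23)]^(1/0.76).
(1870/2900)^0.375 = 0.8483
12300^0.38 = 35.82
8.87^-0.23 = 0.6053
Denominator = 1.58 × 0.8483 × 35.82 × 0.6053 = 29.06
D / 29.06 = 397 / 29.06 = 13.66
d = 13.66^(1/0.76) = 13.66^1.3158 = 31.19 m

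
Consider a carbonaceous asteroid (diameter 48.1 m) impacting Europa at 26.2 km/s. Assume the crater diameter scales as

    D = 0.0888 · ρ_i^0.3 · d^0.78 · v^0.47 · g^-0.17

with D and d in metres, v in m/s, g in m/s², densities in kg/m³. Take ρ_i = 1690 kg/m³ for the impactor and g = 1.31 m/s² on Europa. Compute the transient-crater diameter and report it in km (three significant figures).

D ≈ 1.93 km

In SI units: v = 26200 m/s.
ρ_i^0.3 = 1690^0.3 = 9.297
d^0.78 = 48.1^0.78 = 20.52
v^0.47 = 26200^0.47 = 119.3
g^-0.17 = 1.31^-0.17 = 0.9551
D = 0.0888 × 9.297 × 20.52 × 119.3 × 0.9551 = 1930 m
   = 1.930 km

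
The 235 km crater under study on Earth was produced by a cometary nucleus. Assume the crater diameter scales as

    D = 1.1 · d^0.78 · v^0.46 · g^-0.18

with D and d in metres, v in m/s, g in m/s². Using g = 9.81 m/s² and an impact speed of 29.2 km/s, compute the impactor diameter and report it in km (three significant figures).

d ≈ 26.8 km

Rearranging for d: d = [D / (1.1 · 29200^0.46 · 9.81^-0.18)]^(1/0.78).
D = 235000 m.
29200^0.46 = 113.3
9.81^-0.18 = 0.6630
Denominator = 1.1 × 113.3 × 0.6630 = 82.63
D / 82.63 = 235000 / 82.63 = 2844
d = 2844^(1/0.78) = 2844^1.2821 = 26809 m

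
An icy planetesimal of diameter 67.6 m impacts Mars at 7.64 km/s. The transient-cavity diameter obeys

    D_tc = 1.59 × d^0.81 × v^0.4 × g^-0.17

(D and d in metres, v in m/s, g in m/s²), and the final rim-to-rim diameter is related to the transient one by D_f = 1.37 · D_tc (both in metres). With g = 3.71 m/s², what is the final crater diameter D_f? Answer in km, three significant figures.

D_f ≈ 1.89 km

v = 7640 m/s.
d^0.81 = 67.6^0.81 = 30.36
v^0.4 = 7640^0.4 = 35.75
g^-0.17 = 3.71^-0.17 = 0.8002
D_tc = 1.59 × 30.36 × 35.75 × 0.8002 = 1381 m
D_f = 1.37 × 1381 = 1892 m
     = 1.892 km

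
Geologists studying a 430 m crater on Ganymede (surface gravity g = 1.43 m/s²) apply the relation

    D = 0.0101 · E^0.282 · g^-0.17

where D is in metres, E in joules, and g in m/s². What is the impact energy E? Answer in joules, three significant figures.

E ≈ 3.23 × 10^16 J

Rearranging: E = [D / (0.0101 · g^-0.17)]^(1/0.282).
g^-0.17 = 1.43^-0.17 = 0.9410
D / (0.0101 × 0.9410) = 430 / (9.504 × 10^-3) = 4.524 × 10^4
E = (4.524 × 10^4)^3.5461 = 3.228 × 10^16 J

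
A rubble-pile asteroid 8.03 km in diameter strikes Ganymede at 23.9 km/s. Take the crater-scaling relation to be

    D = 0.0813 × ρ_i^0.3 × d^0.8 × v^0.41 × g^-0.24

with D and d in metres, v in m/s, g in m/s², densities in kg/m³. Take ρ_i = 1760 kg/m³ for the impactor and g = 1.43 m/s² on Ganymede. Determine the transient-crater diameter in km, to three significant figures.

D ≈ 58.3 km

In SI units: d = 8030 m, v = 23900 m/s.
ρ_i^0.3 = 1760^0.3 = 9.411
d^0.8 = 8030^0.8 = 1330
v^0.41 = 23900^0.41 = 62.39
g^-0.24 = 1.43^-0.24 = 0.9177
D = 0.0813 × 9.411 × 1330 × 62.39 × 0.9177 = 58263 m
   = 58.26 km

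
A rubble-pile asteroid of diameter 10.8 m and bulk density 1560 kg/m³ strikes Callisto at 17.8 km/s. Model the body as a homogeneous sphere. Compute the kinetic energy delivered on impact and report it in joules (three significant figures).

E ≈ 1.63 × 10^14 J

v = 17800 m/s.
Mass m = (π/6) ρ d³ = (π/6) × 1560 × (10.8)³ = 1.029 × 10^6 kg
E = ½ m v² = 0.5 × 1.029 × 10^6 × (17800)² = 1.630 × 10^14 J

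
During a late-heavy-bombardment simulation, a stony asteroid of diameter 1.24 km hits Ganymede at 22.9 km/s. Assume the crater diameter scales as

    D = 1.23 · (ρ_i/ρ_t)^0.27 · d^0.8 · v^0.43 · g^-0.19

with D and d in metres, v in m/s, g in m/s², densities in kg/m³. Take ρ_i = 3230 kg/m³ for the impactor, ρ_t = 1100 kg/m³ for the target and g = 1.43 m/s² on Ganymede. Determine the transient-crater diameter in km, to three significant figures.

In SI units: d = 1240 m, v = 22900 m/s.
(ρ_i/ρ_t)^0.27 = (3230/1100)^0.27 = 1.338
d^0.8 = 1240^0.8 = 298.4
v^0.43 = 22900^0.43 = 74.94
g^-0.19 = 1.43^-0.19 = 0.9343
D = 1.23 × 1.338 × 298.4 × 74.94 × 0.9343 = 34384 m
   = 34.38 km

D ≈ 34.4 km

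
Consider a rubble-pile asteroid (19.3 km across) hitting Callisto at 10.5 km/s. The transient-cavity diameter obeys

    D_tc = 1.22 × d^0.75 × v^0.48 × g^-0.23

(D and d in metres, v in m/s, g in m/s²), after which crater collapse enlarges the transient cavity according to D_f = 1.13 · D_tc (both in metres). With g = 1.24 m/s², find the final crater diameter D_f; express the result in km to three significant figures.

In SI: d = 19300 m, v = 10500 m/s.
d^0.75 = 19300^0.75 = 1637
v^0.48 = 10500^0.48 = 85.15
g^-0.23 = 1.24^-0.23 = 0.9517
D_tc = 1.22 × 1637 × 85.15 × 0.9517 = 1.618 × 10^5 m
D_f = 1.13 × 1.618 × 10^5 = 1.828 × 10^5 m
     = 182.8 km

D_f ≈ 183 km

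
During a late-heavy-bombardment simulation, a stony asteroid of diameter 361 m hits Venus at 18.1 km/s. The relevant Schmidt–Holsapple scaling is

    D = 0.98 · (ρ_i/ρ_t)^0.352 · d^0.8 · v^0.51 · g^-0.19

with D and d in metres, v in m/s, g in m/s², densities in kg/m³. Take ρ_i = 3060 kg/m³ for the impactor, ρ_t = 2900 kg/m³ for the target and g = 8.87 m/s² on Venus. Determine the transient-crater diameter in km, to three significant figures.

D ≈ 10.9 km

In SI units: v = 18100 m/s.
(ρ_i/ρ_t)^0.352 = (3060/2900)^0.352 = 1.019
d^0.8 = 361^0.8 = 111.2
v^0.51 = 18100^0.51 = 148.4
g^-0.19 = 8.87^-0.19 = 0.6605
D = 0.98 × 1.019 × 111.2 × 148.4 × 0.6605 = 10885 m
   = 10.88 km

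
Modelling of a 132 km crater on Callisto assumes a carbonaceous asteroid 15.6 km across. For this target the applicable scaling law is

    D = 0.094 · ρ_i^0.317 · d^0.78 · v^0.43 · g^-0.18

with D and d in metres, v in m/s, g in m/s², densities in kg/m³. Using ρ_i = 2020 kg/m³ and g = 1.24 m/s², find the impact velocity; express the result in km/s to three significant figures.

v ≈ 19.6 km/s

Rearranging for v: v = [D / (0.094 · 2020^0.317 · 15600^0.78 · 1.24^-0.18)]^(1/0.43).
D = 132000 m.
2020^0.317 = 11.16
15600^0.78 = 1865
1.24^-0.18 = 0.9620
Denominator = 0.094 × 11.16 × 1865 × 0.9620 = 1882
D / 1882 = 132000 / 1882 = 70.14
v = 70.14^(1/0.43) = 70.14^2.3256 = 19633 m/s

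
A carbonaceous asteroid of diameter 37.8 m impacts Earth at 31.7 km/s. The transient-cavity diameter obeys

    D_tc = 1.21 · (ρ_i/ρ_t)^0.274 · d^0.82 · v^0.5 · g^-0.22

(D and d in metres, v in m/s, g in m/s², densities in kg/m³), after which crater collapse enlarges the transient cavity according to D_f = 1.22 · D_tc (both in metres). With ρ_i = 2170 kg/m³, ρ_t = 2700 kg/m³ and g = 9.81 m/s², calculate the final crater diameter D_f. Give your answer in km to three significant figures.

v = 31700 m/s.
(ρ_i/ρ_t)^0.274 = (2170/2700)^0.274 = 0.9419
d^0.82 = 37.8^0.82 = 19.66
v^0.5 = 31700^0.5 = 178.0
g^-0.22 = 9.81^-0.22 = 0.6051
D_tc = 1.21 × 0.9419 × 19.66 × 178.0 × 0.6051 = 2413 m
D_f = 1.22 × 2413 = 2944 m
     = 2.944 km

D_f ≈ 2.94 km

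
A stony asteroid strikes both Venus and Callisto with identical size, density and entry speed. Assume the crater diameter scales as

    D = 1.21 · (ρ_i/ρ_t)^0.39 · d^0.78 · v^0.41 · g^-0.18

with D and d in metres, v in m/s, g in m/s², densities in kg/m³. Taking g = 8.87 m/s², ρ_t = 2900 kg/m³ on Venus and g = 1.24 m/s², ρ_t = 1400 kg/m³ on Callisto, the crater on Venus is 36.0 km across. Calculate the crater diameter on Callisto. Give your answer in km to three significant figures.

D ≈ 68.1 km

The impactor-only factors (d, v, ρ_i) cancel in the ratio, leaving D_Callisto/D_Venus = (g_Callisto/g_Venus)^-0.18 · (ρ_t,Venus/ρ_t,Callisto)^0.39.
(1.24/8.87)^-0.18 = 0.1398^-0.18 = 1.425
(2900/1400)^0.39 = 2.071^0.39 = 1.328
Ratio = 1.425 × 1.328 = 1.892
D_Callisto = 1.892 × 36.0 km = 68.1 km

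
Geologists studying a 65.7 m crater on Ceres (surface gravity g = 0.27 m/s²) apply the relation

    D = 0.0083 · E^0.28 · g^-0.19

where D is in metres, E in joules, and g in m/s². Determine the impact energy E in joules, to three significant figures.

Rearranging: E = [D / (0.0083 · g^-0.19)]^(1/0.28).
g^-0.19 = 0.27^-0.19 = 1.282
D / (0.0083 × 1.282) = 65.7 / (0.01064) = 6.175 × 10^3
E = (6.175 × 10^3)^3.5714 = 3.450 × 10^13 J

E ≈ 3.45 × 10^13 J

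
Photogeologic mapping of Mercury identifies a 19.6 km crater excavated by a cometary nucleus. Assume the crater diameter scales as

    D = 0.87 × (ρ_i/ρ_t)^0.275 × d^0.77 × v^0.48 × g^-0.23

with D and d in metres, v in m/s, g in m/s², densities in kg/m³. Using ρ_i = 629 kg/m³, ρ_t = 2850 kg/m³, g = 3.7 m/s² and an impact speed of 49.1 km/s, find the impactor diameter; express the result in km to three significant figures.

Rearranging for d: d = [D / (0.87 · (629/2850)^0.275 · 49100^0.48 · 3.7^-0.23)]^(1/0.77).
D = 19600 m.
(629/2850)^0.275 = 0.6600
49100^0.48 = 178.5
3.7^-0.23 = 0.7401
Denominator = 0.87 × 0.6600 × 178.5 × 0.7401 = 75.86
D / 75.86 = 19600 / 75.86 = 258.4
d = 258.4^(1/0.77) = 258.4^1.2987 = 1358 m

d ≈ 1.36 km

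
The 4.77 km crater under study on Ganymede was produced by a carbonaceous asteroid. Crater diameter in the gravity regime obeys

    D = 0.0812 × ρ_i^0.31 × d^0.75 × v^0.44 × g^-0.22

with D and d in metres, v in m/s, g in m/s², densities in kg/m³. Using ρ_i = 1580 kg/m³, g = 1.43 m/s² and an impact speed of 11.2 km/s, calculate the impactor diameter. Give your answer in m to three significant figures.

Rearranging for d: d = [D / (0.0812 · 1580^0.31 · 11200^0.44 · 1.43^-0.22)]^(1/0.75).
D = 4770 m.
1580^0.31 = 9.808
11200^0.44 = 60.49
1.43^-0.22 = 0.9243
Denominator = 0.0812 × 9.808 × 60.49 × 0.9243 = 44.53
D / 44.53 = 4770 / 44.53 = 107.1
d = 107.1^(1/0.75) = 107.1^1.3333 = 508.5 m

d ≈ 509 m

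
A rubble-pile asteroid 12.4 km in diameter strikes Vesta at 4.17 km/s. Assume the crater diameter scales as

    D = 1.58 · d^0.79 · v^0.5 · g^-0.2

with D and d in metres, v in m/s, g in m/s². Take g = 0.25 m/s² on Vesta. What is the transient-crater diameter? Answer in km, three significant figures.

D ≈ 231 km

In SI units: d = 12400 m, v = 4170 m/s.
d^0.79 = 12400^0.79 = 1713
v^0.5 = 4170^0.5 = 64.58
g^-0.2 = 0.25^-0.2 = 1.320
D = 1.58 × 1713 × 64.58 × 1.320 = 2.307 × 10^5 m
   = 230.7 km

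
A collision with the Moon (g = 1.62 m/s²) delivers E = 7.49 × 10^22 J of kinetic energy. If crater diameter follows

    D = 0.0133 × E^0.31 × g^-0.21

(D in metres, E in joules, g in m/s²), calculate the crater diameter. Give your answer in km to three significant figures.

D ≈ 148 km

E^0.31 = (7.49 × 10^22)^0.31 = 1.233 × 10^7
g^-0.21 = 1.62^-0.21 = 0.9037
D = 0.0133 × 1.233 × 10^7 × 0.9037 = 1.482 × 10^5 m
   = 148.2 km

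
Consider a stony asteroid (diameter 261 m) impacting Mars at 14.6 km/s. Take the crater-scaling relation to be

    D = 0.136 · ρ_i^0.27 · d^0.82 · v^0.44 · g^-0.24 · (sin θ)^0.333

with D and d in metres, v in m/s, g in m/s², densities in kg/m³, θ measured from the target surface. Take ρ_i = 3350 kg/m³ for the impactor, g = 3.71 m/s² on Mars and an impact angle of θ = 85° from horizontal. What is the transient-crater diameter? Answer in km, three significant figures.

In SI units: v = 14600 m/s.
ρ_i^0.27 = 3350^0.27 = 8.949
d^0.82 = 261^0.82 = 95.86
v^0.44 = 14600^0.44 = 67.97
g^-0.24 = 3.71^-0.24 = 0.7300
(sin 85°)^0.333 = 0.9962^0.333 = 0.9987
D = 0.136 × 8.949 × 95.86 × 67.97 × 0.7300 × 0.9987 = 5781 m
   = 5.781 km

D ≈ 5.78 km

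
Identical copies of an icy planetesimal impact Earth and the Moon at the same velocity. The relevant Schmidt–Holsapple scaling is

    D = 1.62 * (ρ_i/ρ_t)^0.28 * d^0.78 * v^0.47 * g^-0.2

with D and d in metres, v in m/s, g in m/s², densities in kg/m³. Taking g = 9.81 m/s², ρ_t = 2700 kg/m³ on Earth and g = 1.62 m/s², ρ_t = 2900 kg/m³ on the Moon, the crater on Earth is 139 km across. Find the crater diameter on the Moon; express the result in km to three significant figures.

The impactor-only factors (d, v, ρ_i) cancel in the ratio, leaving D_Moon/D_Earth = (g_Moon/g_Earth)^-0.2 · (ρ_t,Earth/ρ_t,Moon)^0.28.
(1.62/9.81)^-0.2 = 0.1651^-0.2 = 1.434
(2700/2900)^0.28 = 0.9310^0.28 = 0.9802
Ratio = 1.434 × 0.9802 = 1.406
D_Moon = 1.406 × 139 km = 195 km

D ≈ 195 km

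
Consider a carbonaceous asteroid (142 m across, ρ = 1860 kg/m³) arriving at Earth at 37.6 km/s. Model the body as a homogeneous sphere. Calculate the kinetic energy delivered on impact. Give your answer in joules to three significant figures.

v = 37600 m/s.
Mass m = (π/6) ρ d³ = (π/6) × 1860 × (142)³ = 2.789 × 10^9 kg
E = ½ m v² = 0.5 × 2.789 × 10^9 × (37600)² = 1.971 × 10^18 J

E ≈ 1.97 × 10^18 J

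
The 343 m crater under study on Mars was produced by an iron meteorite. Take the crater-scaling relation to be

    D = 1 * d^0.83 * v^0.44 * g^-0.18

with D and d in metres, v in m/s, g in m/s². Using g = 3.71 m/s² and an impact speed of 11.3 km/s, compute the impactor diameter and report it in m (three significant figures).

d ≈ 10.7 m

Rearranging for d: d = [D / (1 · 11300^0.44 · 3.71^-0.18)]^(1/0.83).
11300^0.44 = 60.72
3.71^-0.18 = 0.7898
Denominator = 1 × 60.72 × 0.7898 = 47.96
D / 47.96 = 343 / 47.96 = 7.152
d = 7.152^(1/0.83) = 7.152^1.2048 = 10.70 m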